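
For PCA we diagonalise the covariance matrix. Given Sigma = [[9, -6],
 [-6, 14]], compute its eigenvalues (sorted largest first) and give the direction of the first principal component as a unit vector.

Step 1 — characteristic polynomial of 2×2 Sigma:
  det(Sigma - λI) = λ² - trace · λ + det = 0.
  trace = 9 + 14 = 23, det = 9·14 - (-6)² = 90.
Step 2 — discriminant:
  Δ = trace² - 4·det = 529 - 360 = 169.
Step 3 — eigenvalues:
  λ = (trace ± √Δ)/2 = (23 ± 13)/2,
  λ_1 = 18,  λ_2 = 5.

Step 4 — unit eigenvector for λ_1: solve (Sigma - λ_1 I)v = 0. First row:
  (9 - 18)·v_x + (-6)·v_y = 0, i.e. (-9)·v_x + (-6)·v_y = 0,
  so v ∝ (b, λ_1 - a) = (-6, 9); multiply by -1 so the first entry is positive: u = (6, -9).
  ||u|| = √((6)² + (-9)²) = √(117) ≈ 10.8167,
  v_1 = u/||u|| ≈ (0.5547, -0.8321) (||v_1|| = 1).

λ_1 = 18,  λ_2 = 5;  v_1 ≈ (0.5547, -0.8321)


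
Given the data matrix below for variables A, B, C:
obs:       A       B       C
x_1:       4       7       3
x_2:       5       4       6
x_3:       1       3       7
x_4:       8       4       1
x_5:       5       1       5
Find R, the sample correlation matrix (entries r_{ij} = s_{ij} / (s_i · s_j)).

Step 1 — column means:
  mean(A) = (4 + 5 + 1 + 8 + 5) / 5 = 23/5 = 4.6
  mean(B) = (7 + 4 + 3 + 4 + 1) / 5 = 19/5 = 3.8
  mean(C) = (3 + 6 + 7 + 1 + 5) / 5 = 22/5 = 4.4

Step 2 — sample variances and covariances s[i,j] = (1/(n-1)) · Σ_k (x_{k,i} - mean_i) · (x_{k,j} - mean_j), with n-1 = 4:
  s[A,A] = ((-0.6)·(-0.6) + (0.4)·(0.4) + (-3.6)·(-3.6) + (3.4)·(3.4) + (0.4)·(0.4)) / 4 = 25.2/4 = 6.3
  s[A,B] = ((-0.6)·(3.2) + (0.4)·(0.2) + (-3.6)·(-0.8) + (3.4)·(0.2) + (0.4)·(-2.8)) / 4 = 0.6/4 = 0.15
  s[A,C] = ((-0.6)·(-1.4) + (0.4)·(1.6) + (-3.6)·(2.6) + (3.4)·(-3.4) + (0.4)·(0.6)) / 4 = -19.2/4 = -4.8
  s[B,B] = ((3.2)·(3.2) + (0.2)·(0.2) + (-0.8)·(-0.8) + (0.2)·(0.2) + (-2.8)·(-2.8)) / 4 = 18.8/4 = 4.7
  s[B,C] = ((3.2)·(-1.4) + (0.2)·(1.6) + (-0.8)·(2.6) + (0.2)·(-3.4) + (-2.8)·(0.6)) / 4 = -8.6/4 = -2.15
  s[C,C] = ((-1.4)·(-1.4) + (1.6)·(1.6) + (2.6)·(2.6) + (-3.4)·(-3.4) + (0.6)·(0.6)) / 4 = 23.2/4 = 5.8
  Sample standard deviations s_i = √(s[i,i]):
  s(A) = √(6.3) = 2.51
  s(B) = √(4.7) = 2.1679
  s(C) = √(5.8) = 2.4083

Step 3 — r_{ij} = s_{ij} / (s_i · s_j):
  r[A,A] = 1 (diagonal).
  r[A,B] = 0.15 / (2.51 · 2.1679) = 0.15 / 5.4415 = 0.0276
  r[A,C] = -4.8 / (2.51 · 2.4083) = -4.8 / 6.0448 = -0.7941
  r[B,B] = 1 (diagonal).
  r[B,C] = -2.15 / (2.1679 · 2.4083) = -2.15 / 5.2211 = -0.4118
  r[C,C] = 1 (diagonal).

R is symmetric with unit diagonal. Assembling:

R = [[1, 0.0276, -0.7941],
 [0.0276, 1, -0.4118],
 [-0.7941, -0.4118, 1]]


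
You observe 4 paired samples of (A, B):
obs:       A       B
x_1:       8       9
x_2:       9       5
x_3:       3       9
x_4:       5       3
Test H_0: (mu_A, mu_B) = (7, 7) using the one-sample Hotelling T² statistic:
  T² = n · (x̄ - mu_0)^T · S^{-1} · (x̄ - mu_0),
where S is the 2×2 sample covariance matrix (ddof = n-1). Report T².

Step 1 — sample mean vector:
  mean(A) = (8 + 9 + 3 + 5) / 4 = 25/4 = 6.25
  mean(B) = (9 + 5 + 9 + 3) / 4 = 26/4 = 6.5
  x̄ = (6.25, 6.5),  deviation x̄ - mu_0 = (6.25, 6.5) - (7, 7) = (-0.75, -0.5).

Step 2 — sample covariance matrix, S[i,j] = (1/(n-1)) · Σ_k (x_{k,i} - mean_i) · (x_{k,j} - mean_j), divisor n-1 = 3:
  S[A,A] = ((1.75)·(1.75) + (2.75)·(2.75) + (-3.25)·(-3.25) + (-1.25)·(-1.25)) / 3 = 22.75/3 = 7.5833
  S[A,B] = ((1.75)·(2.5) + (2.75)·(-1.5) + (-3.25)·(2.5) + (-1.25)·(-3.5)) / 3 = -3.5/3 = -1.1667
  S[B,B] = ((2.5)·(2.5) + (-1.5)·(-1.5) + (2.5)·(2.5) + (-3.5)·(-3.5)) / 3 = 27/3 = 9
  S = [[7.5833, -1.1667],
 [-1.1667, 9]].

Step 3 — invert S. det(S) = 7.5833·9 - (-1.1667)² = 66.8889.
  S^{-1} = (1/det) · [[d, -b], [-b, a]] = [[0.1346, 0.0174],
 [0.0174, 0.1134]].

Step 4 — quadratic form (x̄ - mu_0)^T · S^{-1} · (x̄ - mu_0):
  S^{-1} · (x̄ - mu_0) = (-0.1096, -0.0698),
  (x̄ - mu_0)^T · [...] = (-0.75)·(-0.1096) + (-0.5)·(-0.0698) = 0.1171.

Step 5 — scale by n: T² = 4 · 0.1171 = 0.4684.

T² ≈ 0.4684


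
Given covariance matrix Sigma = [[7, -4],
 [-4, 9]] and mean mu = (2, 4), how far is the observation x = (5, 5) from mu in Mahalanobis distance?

Step 1 — centre the observation: (x - mu) = (3, 1).

Step 2 — invert Sigma. det(Sigma) = 7·9 - (-4)² = 47.
  Sigma^{-1} = (1/det) · [[d, -b], [-b, a]] = [[0.1915, 0.0851],
 [0.0851, 0.1489]].

Step 3 — form the quadratic (x - mu)^T · Sigma^{-1} · (x - mu):
  Sigma^{-1} · (x - mu) = (0.6596, 0.4043).
  (x - mu)^T · [Sigma^{-1} · (x - mu)] = (3)·(0.6596) + (1)·(0.4043) = 2.383.

Step 4 — take square root: d = √(2.383) ≈ 1.5437.

d(x, mu) = √(2.383) ≈ 1.5437


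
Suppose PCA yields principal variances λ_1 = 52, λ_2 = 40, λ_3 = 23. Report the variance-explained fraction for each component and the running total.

Step 1 — total variance = trace(Sigma) = Σ λ_i = 52 + 40 + 23 = 115.

Step 2 — fraction explained by component i = λ_i / Σ λ:
  PC1: 52/115 = 0.4522
  PC2: 40/115 = 0.3478
  PC3: 23/115 = 0.2

Step 3 — cumulative fraction after k components = (λ_1 + ... + λ_k) / Σ λ:
  k = 1: 52/115 = 0.4522
  k = 2: (52 + 40)/115 = 92/115 = 0.8
  k = 3: (52 + 40 + 23)/115 = 115/115 = 1

Summary (fraction, with percent):

explained: PC1 0.4522 (45.22%), PC2 0.3478 (34.78%), PC3 0.2 (20%);  cumulative: 0.4522, 0.8, 1


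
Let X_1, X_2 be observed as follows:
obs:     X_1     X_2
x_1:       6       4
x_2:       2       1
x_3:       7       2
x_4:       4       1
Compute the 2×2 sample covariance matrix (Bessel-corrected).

Step 1 — column means:
  mean(X_1) = (6 + 2 + 7 + 4) / 4 = 19/4 = 4.75
  mean(X_2) = (4 + 1 + 2 + 1) / 4 = 8/4 = 2

Step 2 — sample covariance S[i,j] = (1/(n-1)) · Σ_k (x_{k,i} - mean_i) · (x_{k,j} - mean_j), with n-1 = 3.
  S[X_1,X_1] = ((1.25)·(1.25) + (-2.75)·(-2.75) + (2.25)·(2.25) + (-0.75)·(-0.75)) / 3 = 14.75/3 = 4.9167
  S[X_1,X_2] = ((1.25)·(2) + (-2.75)·(-1) + (2.25)·(0) + (-0.75)·(-1)) / 3 = 6/3 = 2
  S[X_2,X_2] = ((2)·(2) + (-1)·(-1) + (0)·(0) + (-1)·(-1)) / 3 = 6/3 = 2

S is symmetric (S[j,i] = S[i,j]). Assembling:

S = [[4.9167, 2],
 [2, 2]]


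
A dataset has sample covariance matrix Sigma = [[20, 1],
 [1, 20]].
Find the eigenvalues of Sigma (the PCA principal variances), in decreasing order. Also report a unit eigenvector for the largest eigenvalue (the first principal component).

Step 1 — characteristic polynomial of 2×2 Sigma:
  det(Sigma - λI) = λ² - trace · λ + det = 0.
  trace = 20 + 20 = 40, det = 20·20 - (1)² = 399.
Step 2 — discriminant:
  Δ = trace² - 4·det = 1600 - 1596 = 4.
Step 3 — eigenvalues:
  λ = (trace ± √Δ)/2 = (40 ± 2)/2,
  λ_1 = 21,  λ_2 = 19.

Step 4 — unit eigenvector for λ_1: solve (Sigma - λ_1 I)v = 0. First row:
  (20 - 21)·v_x + (1)·v_y = 0, i.e. (-1)·v_x + (1)·v_y = 0,
  so v ∝ (b, λ_1 - a) = (1, 1) = u.
  ||u|| = √((1)² + (1)²) = √(2) ≈ 1.4142,
  v_1 = u/||u|| ≈ (0.7071, 0.7071) (||v_1|| = 1).

λ_1 = 21,  λ_2 = 19;  v_1 ≈ (0.7071, 0.7071)


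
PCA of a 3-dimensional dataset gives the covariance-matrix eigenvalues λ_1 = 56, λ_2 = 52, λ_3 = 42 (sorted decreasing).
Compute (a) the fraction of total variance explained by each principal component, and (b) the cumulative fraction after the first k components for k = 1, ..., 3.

Step 1 — total variance = trace(Sigma) = Σ λ_i = 56 + 52 + 42 = 150.

Step 2 — fraction explained by component i = λ_i / Σ λ:
  PC1: 56/150 = 0.3733
  PC2: 52/150 = 0.3467
  PC3: 42/150 = 0.28

Step 3 — cumulative fraction after k components = (λ_1 + ... + λ_k) / Σ λ:
  k = 1: 56/150 = 0.3733
  k = 2: (56 + 52)/150 = 108/150 = 0.72
  k = 3: (56 + 52 + 42)/150 = 150/150 = 1

Summary (fraction, with percent):

explained: PC1 0.3733 (37.33%), PC2 0.3467 (34.67%), PC3 0.28 (28%);  cumulative: 0.3733, 0.72, 1


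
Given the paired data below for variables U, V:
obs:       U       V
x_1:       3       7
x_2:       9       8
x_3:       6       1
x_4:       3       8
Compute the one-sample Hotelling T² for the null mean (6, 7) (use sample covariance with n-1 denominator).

Step 1 — sample mean vector:
  mean(U) = (3 + 9 + 6 + 3) / 4 = 21/4 = 5.25
  mean(V) = (7 + 8 + 1 + 8) / 4 = 24/4 = 6
  x̄ = (5.25, 6),  deviation x̄ - mu_0 = (5.25, 6) - (6, 7) = (-0.75, -1).

Step 2 — sample covariance matrix, S[i,j] = (1/(n-1)) · Σ_k (x_{k,i} - mean_i) · (x_{k,j} - mean_j), divisor n-1 = 3:
  S[U,U] = ((-2.25)·(-2.25) + (3.75)·(3.75) + (0.75)·(0.75) + (-2.25)·(-2.25)) / 3 = 24.75/3 = 8.25
  S[U,V] = ((-2.25)·(1) + (3.75)·(2) + (0.75)·(-5) + (-2.25)·(2)) / 3 = -3/3 = -1
  S[V,V] = ((1)·(1) + (2)·(2) + (-5)·(-5) + (2)·(2)) / 3 = 34/3 = 11.3333
  S = [[8.25, -1],
 [-1, 11.3333]].

Step 3 — invert S. det(S) = 8.25·11.3333 - (-1)² = 92.5.
  S^{-1} = (1/det) · [[d, -b], [-b, a]] = [[0.1225, 0.0108],
 [0.0108, 0.0892]].

Step 4 — quadratic form (x̄ - mu_0)^T · S^{-1} · (x̄ - mu_0):
  S^{-1} · (x̄ - mu_0) = (-0.1027, -0.0973),
  (x̄ - mu_0)^T · [...] = (-0.75)·(-0.1027) + (-1)·(-0.0973) = 0.1743.

Step 5 — scale by n: T² = 4 · 0.1743 = 0.6973.

T² ≈ 0.6973


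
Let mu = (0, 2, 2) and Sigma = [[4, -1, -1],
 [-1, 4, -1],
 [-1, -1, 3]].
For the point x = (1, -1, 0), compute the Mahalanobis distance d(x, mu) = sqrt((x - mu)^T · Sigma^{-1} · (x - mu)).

Step 1 — centre the observation: (x - mu) = (1, -3, -2).

Step 2 — invert Sigma (cofactor / det for 3×3, or solve directly):
  Sigma^{-1} = [[0.3143, 0.1143, 0.1429],
 [0.1143, 0.3143, 0.1429],
 [0.1429, 0.1429, 0.4286]].

Step 3 — form the quadratic (x - mu)^T · Sigma^{-1} · (x - mu):
  Sigma^{-1} · (x - mu) = (-0.3143, -1.1143, -1.1429).
  (x - mu)^T · [Sigma^{-1} · (x - mu)] = (1)·(-0.3143) + (-3)·(-1.1143) + (-2)·(-1.1429) = 5.3143.

Step 4 — take square root: d = √(5.3143) ≈ 2.3053.

d(x, mu) = √(5.3143) ≈ 2.3053


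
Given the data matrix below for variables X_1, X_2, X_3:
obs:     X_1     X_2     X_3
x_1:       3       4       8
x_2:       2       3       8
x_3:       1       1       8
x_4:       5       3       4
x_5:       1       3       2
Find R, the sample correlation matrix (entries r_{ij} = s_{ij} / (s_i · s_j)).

Step 1 — column means:
  mean(X_1) = (3 + 2 + 1 + 5 + 1) / 5 = 12/5 = 2.4
  mean(X_2) = (4 + 3 + 1 + 3 + 3) / 5 = 14/5 = 2.8
  mean(X_3) = (8 + 8 + 8 + 4 + 2) / 5 = 30/5 = 6

Step 2 — sample variances and covariances s[i,j] = (1/(n-1)) · Σ_k (x_{k,i} - mean_i) · (x_{k,j} - mean_j), with n-1 = 4:
  s[X_1,X_1] = ((0.6)·(0.6) + (-0.4)·(-0.4) + (-1.4)·(-1.4) + (2.6)·(2.6) + (-1.4)·(-1.4)) / 4 = 11.2/4 = 2.8
  s[X_1,X_2] = ((0.6)·(1.2) + (-0.4)·(0.2) + (-1.4)·(-1.8) + (2.6)·(0.2) + (-1.4)·(0.2)) / 4 = 3.4/4 = 0.85
  s[X_1,X_3] = ((0.6)·(2) + (-0.4)·(2) + (-1.4)·(2) + (2.6)·(-2) + (-1.4)·(-4)) / 4 = -2/4 = -0.5
  s[X_2,X_2] = ((1.2)·(1.2) + (0.2)·(0.2) + (-1.8)·(-1.8) + (0.2)·(0.2) + (0.2)·(0.2)) / 4 = 4.8/4 = 1.2
  s[X_2,X_3] = ((1.2)·(2) + (0.2)·(2) + (-1.8)·(2) + (0.2)·(-2) + (0.2)·(-4)) / 4 = -2/4 = -0.5
  s[X_3,X_3] = ((2)·(2) + (2)·(2) + (2)·(2) + (-2)·(-2) + (-4)·(-4)) / 4 = 32/4 = 8
  Sample standard deviations s_i = √(s[i,i]):
  s(X_1) = √(2.8) = 1.6733
  s(X_2) = √(1.2) = 1.0954
  s(X_3) = √(8) = 2.8284

Step 3 — r_{ij} = s_{ij} / (s_i · s_j):
  r[X_1,X_1] = 1 (diagonal).
  r[X_1,X_2] = 0.85 / (1.6733 · 1.0954) = 0.85 / 1.833 = 0.4637
  r[X_1,X_3] = -0.5 / (1.6733 · 2.8284) = -0.5 / 4.7329 = -0.1056
  r[X_2,X_2] = 1 (diagonal).
  r[X_2,X_3] = -0.5 / (1.0954 · 2.8284) = -0.5 / 3.0984 = -0.1614
  r[X_3,X_3] = 1 (diagonal).

R is symmetric with unit diagonal. Assembling:

R = [[1, 0.4637, -0.1056],
 [0.4637, 1, -0.1614],
 [-0.1056, -0.1614, 1]]


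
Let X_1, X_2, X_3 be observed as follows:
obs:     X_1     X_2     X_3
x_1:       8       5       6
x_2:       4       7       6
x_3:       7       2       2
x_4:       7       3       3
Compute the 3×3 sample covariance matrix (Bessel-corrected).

Step 1 — column means:
  mean(X_1) = (8 + 4 + 7 + 7) / 4 = 26/4 = 6.5
  mean(X_2) = (5 + 7 + 2 + 3) / 4 = 17/4 = 4.25
  mean(X_3) = (6 + 6 + 2 + 3) / 4 = 17/4 = 4.25

Step 2 — sample covariance S[i,j] = (1/(n-1)) · Σ_k (x_{k,i} - mean_i) · (x_{k,j} - mean_j), with n-1 = 3.
  S[X_1,X_1] = ((1.5)·(1.5) + (-2.5)·(-2.5) + (0.5)·(0.5) + (0.5)·(0.5)) / 3 = 9/3 = 3
  S[X_1,X_2] = ((1.5)·(0.75) + (-2.5)·(2.75) + (0.5)·(-2.25) + (0.5)·(-1.25)) / 3 = -7.5/3 = -2.5
  S[X_1,X_3] = ((1.5)·(1.75) + (-2.5)·(1.75) + (0.5)·(-2.25) + (0.5)·(-1.25)) / 3 = -3.5/3 = -1.1667
  S[X_2,X_2] = ((0.75)·(0.75) + (2.75)·(2.75) + (-2.25)·(-2.25) + (-1.25)·(-1.25)) / 3 = 14.75/3 = 4.9167
  S[X_2,X_3] = ((0.75)·(1.75) + (2.75)·(1.75) + (-2.25)·(-2.25) + (-1.25)·(-1.25)) / 3 = 12.75/3 = 4.25
  S[X_3,X_3] = ((1.75)·(1.75) + (1.75)·(1.75) + (-2.25)·(-2.25) + (-1.25)·(-1.25)) / 3 = 12.75/3 = 4.25

S is symmetric (S[j,i] = S[i,j]). Assembling:

S = [[3, -2.5, -1.1667],
 [-2.5, 4.9167, 4.25],
 [-1.1667, 4.25, 4.25]]


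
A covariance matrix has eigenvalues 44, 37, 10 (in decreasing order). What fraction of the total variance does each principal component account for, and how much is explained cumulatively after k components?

Step 1 — total variance = trace(Sigma) = Σ λ_i = 44 + 37 + 10 = 91.

Step 2 — fraction explained by component i = λ_i / Σ λ:
  PC1: 44/91 = 0.4835
  PC2: 37/91 = 0.4066
  PC3: 10/91 = 0.1099

Step 3 — cumulative fraction after k components = (λ_1 + ... + λ_k) / Σ λ:
  k = 1: 44/91 = 0.4835
  k = 2: (44 + 37)/91 = 81/91 = 0.8901
  k = 3: (44 + 37 + 10)/91 = 91/91 = 1

Summary (fraction, with percent):

explained: PC1 0.4835 (48.35%), PC2 0.4066 (40.66%), PC3 0.1099 (10.99%);  cumulative: 0.4835, 0.8901, 1


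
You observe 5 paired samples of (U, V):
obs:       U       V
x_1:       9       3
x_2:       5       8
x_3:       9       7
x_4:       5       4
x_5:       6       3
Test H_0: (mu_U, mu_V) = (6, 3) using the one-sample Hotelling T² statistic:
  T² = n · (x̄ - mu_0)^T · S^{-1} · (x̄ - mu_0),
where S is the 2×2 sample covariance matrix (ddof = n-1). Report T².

Step 1 — sample mean vector:
  mean(U) = (9 + 5 + 9 + 5 + 6) / 5 = 34/5 = 6.8
  mean(V) = (3 + 8 + 7 + 4 + 3) / 5 = 25/5 = 5
  x̄ = (6.8, 5),  deviation x̄ - mu_0 = (6.8, 5) - (6, 3) = (0.8, 2).

Step 2 — sample covariance matrix, S[i,j] = (1/(n-1)) · Σ_k (x_{k,i} - mean_i) · (x_{k,j} - mean_j), divisor n-1 = 4:
  S[U,U] = ((2.2)·(2.2) + (-1.8)·(-1.8) + (2.2)·(2.2) + (-1.8)·(-1.8) + (-0.8)·(-0.8)) / 4 = 16.8/4 = 4.2
  S[U,V] = ((2.2)·(-2) + (-1.8)·(3) + (2.2)·(2) + (-1.8)·(-1) + (-0.8)·(-2)) / 4 = -2/4 = -0.5
  S[V,V] = ((-2)·(-2) + (3)·(3) + (2)·(2) + (-1)·(-1) + (-2)·(-2)) / 4 = 22/4 = 5.5
  S = [[4.2, -0.5],
 [-0.5, 5.5]].

Step 3 — invert S. det(S) = 4.2·5.5 - (-0.5)² = 22.85.
  S^{-1} = (1/det) · [[d, -b], [-b, a]] = [[0.2407, 0.0219],
 [0.0219, 0.1838]].

Step 4 — quadratic form (x̄ - mu_0)^T · S^{-1} · (x̄ - mu_0):
  S^{-1} · (x̄ - mu_0) = (0.2363, 0.3851),
  (x̄ - mu_0)^T · [...] = (0.8)·(0.2363) + (2)·(0.3851) = 0.9593.

Step 5 — scale by n: T² = 5 · 0.9593 = 4.7965.

T² ≈ 4.7965


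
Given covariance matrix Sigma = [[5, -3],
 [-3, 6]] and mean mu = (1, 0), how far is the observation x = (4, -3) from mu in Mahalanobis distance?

Step 1 — centre the observation: (x - mu) = (3, -3).

Step 2 — invert Sigma. det(Sigma) = 5·6 - (-3)² = 21.
  Sigma^{-1} = (1/det) · [[d, -b], [-b, a]] = [[0.2857, 0.1429],
 [0.1429, 0.2381]].

Step 3 — form the quadratic (x - mu)^T · Sigma^{-1} · (x - mu):
  Sigma^{-1} · (x - mu) = (0.4286, -0.2857).
  (x - mu)^T · [Sigma^{-1} · (x - mu)] = (3)·(0.4286) + (-3)·(-0.2857) = 2.1429.

Step 4 — take square root: d = √(2.1429) ≈ 1.4639.

d(x, mu) = √(2.1429) ≈ 1.4639


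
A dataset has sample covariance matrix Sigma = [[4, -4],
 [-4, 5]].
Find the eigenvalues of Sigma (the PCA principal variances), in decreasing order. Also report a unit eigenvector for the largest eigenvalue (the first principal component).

Step 1 — characteristic polynomial of 2×2 Sigma:
  det(Sigma - λI) = λ² - trace · λ + det = 0.
  trace = 4 + 5 = 9, det = 4·5 - (-4)² = 4.
Step 2 — discriminant:
  Δ = trace² - 4·det = 81 - 16 = 65.
Step 3 — eigenvalues:
  λ = (trace ± √Δ)/2 = (9 ± 8.0623)/2,
  λ_1 = 8.5311,  λ_2 = 0.4689.

Step 4 — unit eigenvector for λ_1: solve (Sigma - λ_1 I)v = 0. First row:
  (4 - 8.5311)·v_x + (-4)·v_y = 0, i.e. (-4.5311)·v_x + (-4)·v_y = 0,
  so v ∝ (b, λ_1 - a) = (-4, 4.5311); multiply by -1 so the first entry is positive: u = (4, -4.5311).
  ||u|| = √((4)² + (-4.5311)²) = √(36.5311) ≈ 6.0441,
  v_1 = u/||u|| ≈ (0.6618, -0.7497) (||v_1|| = 1).

λ_1 = 8.5311,  λ_2 = 0.4689;  v_1 ≈ (0.6618, -0.7497)


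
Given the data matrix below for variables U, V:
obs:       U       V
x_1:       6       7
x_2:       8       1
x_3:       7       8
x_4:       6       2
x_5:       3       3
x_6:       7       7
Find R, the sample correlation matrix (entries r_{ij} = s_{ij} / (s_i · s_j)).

Step 1 — column means:
  mean(U) = (6 + 8 + 7 + 6 + 3 + 7) / 6 = 37/6 = 6.1667
  mean(V) = (7 + 1 + 8 + 2 + 3 + 7) / 6 = 28/6 = 4.6667

Step 2 — sample variances and covariances s[i,j] = (1/(n-1)) · Σ_k (x_{k,i} - mean_i) · (x_{k,j} - mean_j), with n-1 = 5:
  s[U,U] = ((-0.1667)·(-0.1667) + (1.8333)·(1.8333) + (0.8333)·(0.8333) + (-0.1667)·(-0.1667) + (-3.1667)·(-3.1667) + (0.8333)·(0.8333)) / 5 = 14.8333/5 = 2.9667
  s[U,V] = ((-0.1667)·(2.3333) + (1.8333)·(-3.6667) + (0.8333)·(3.3333) + (-0.1667)·(-2.6667) + (-3.1667)·(-1.6667) + (0.8333)·(2.3333)) / 5 = 3.3333/5 = 0.6667
  s[V,V] = ((2.3333)·(2.3333) + (-3.6667)·(-3.6667) + (3.3333)·(3.3333) + (-2.6667)·(-2.6667) + (-1.6667)·(-1.6667) + (2.3333)·(2.3333)) / 5 = 45.3333/5 = 9.0667
  Sample standard deviations s_i = √(s[i,i]):
  s(U) = √(2.9667) = 1.7224
  s(V) = √(9.0667) = 3.0111

Step 3 — r_{ij} = s_{ij} / (s_i · s_j):
  r[U,U] = 1 (diagonal).
  r[U,V] = 0.6667 / (1.7224 · 3.0111) = 0.6667 / 5.1863 = 0.1285
  r[V,V] = 1 (diagonal).

R is symmetric with unit diagonal. Assembling:

R = [[1, 0.1285],
 [0.1285, 1]]


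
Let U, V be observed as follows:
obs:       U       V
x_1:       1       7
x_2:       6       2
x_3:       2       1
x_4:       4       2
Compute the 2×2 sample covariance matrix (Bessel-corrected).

Step 1 — column means:
  mean(U) = (1 + 6 + 2 + 4) / 4 = 13/4 = 3.25
  mean(V) = (7 + 2 + 1 + 2) / 4 = 12/4 = 3

Step 2 — sample covariance S[i,j] = (1/(n-1)) · Σ_k (x_{k,i} - mean_i) · (x_{k,j} - mean_j), with n-1 = 3.
  S[U,U] = ((-2.25)·(-2.25) + (2.75)·(2.75) + (-1.25)·(-1.25) + (0.75)·(0.75)) / 3 = 14.75/3 = 4.9167
  S[U,V] = ((-2.25)·(4) + (2.75)·(-1) + (-1.25)·(-2) + (0.75)·(-1)) / 3 = -10/3 = -3.3333
  S[V,V] = ((4)·(4) + (-1)·(-1) + (-2)·(-2) + (-1)·(-1)) / 3 = 22/3 = 7.3333

S is symmetric (S[j,i] = S[i,j]). Assembling:

S = [[4.9167, -3.3333],
 [-3.3333, 7.3333]]


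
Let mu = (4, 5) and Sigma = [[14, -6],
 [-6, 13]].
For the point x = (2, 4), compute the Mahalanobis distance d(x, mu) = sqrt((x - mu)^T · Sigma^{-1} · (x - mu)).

Step 1 — centre the observation: (x - mu) = (-2, -1).

Step 2 — invert Sigma. det(Sigma) = 14·13 - (-6)² = 146.
  Sigma^{-1} = (1/det) · [[d, -b], [-b, a]] = [[0.089, 0.0411],
 [0.0411, 0.0959]].

Step 3 — form the quadratic (x - mu)^T · Sigma^{-1} · (x - mu):
  Sigma^{-1} · (x - mu) = (-0.2192, -0.1781).
  (x - mu)^T · [Sigma^{-1} · (x - mu)] = (-2)·(-0.2192) + (-1)·(-0.1781) = 0.6164.

Step 4 — take square root: d = √(0.6164) ≈ 0.7851.

d(x, mu) = √(0.6164) ≈ 0.7851


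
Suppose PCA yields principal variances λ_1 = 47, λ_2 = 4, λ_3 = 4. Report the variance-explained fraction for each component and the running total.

Step 1 — total variance = trace(Sigma) = Σ λ_i = 47 + 4 + 4 = 55.

Step 2 — fraction explained by component i = λ_i / Σ λ:
  PC1: 47/55 = 0.8545
  PC2: 4/55 = 0.0727
  PC3: 4/55 = 0.0727

Step 3 — cumulative fraction after k components = (λ_1 + ... + λ_k) / Σ λ:
  k = 1: 47/55 = 0.8545
  k = 2: (47 + 4)/55 = 51/55 = 0.9273
  k = 3: (47 + 4 + 4)/55 = 55/55 = 1

Summary (fraction, with percent):

explained: PC1 0.8545 (85.45%), PC2 0.0727 (7.27%), PC3 0.0727 (7.27%);  cumulative: 0.8545, 0.9273, 1


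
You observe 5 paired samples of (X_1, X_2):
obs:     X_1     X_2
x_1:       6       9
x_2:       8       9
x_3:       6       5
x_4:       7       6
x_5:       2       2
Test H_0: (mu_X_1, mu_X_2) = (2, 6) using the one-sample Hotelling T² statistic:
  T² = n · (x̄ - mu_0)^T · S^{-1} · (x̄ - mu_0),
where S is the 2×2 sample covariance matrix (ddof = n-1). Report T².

Step 1 — sample mean vector:
  mean(X_1) = (6 + 8 + 6 + 7 + 2) / 5 = 29/5 = 5.8
  mean(X_2) = (9 + 9 + 5 + 6 + 2) / 5 = 31/5 = 6.2
  x̄ = (5.8, 6.2),  deviation x̄ - mu_0 = (5.8, 6.2) - (2, 6) = (3.8, 0.2).

Step 2 — sample covariance matrix, S[i,j] = (1/(n-1)) · Σ_k (x_{k,i} - mean_i) · (x_{k,j} - mean_j), divisor n-1 = 4:
  S[X_1,X_1] = ((0.2)·(0.2) + (2.2)·(2.2) + (0.2)·(0.2) + (1.2)·(1.2) + (-3.8)·(-3.8)) / 4 = 20.8/4 = 5.2
  S[X_1,X_2] = ((0.2)·(2.8) + (2.2)·(2.8) + (0.2)·(-1.2) + (1.2)·(-0.2) + (-3.8)·(-4.2)) / 4 = 22.2/4 = 5.55
  S[X_2,X_2] = ((2.8)·(2.8) + (2.8)·(2.8) + (-1.2)·(-1.2) + (-0.2)·(-0.2) + (-4.2)·(-4.2)) / 4 = 34.8/4 = 8.7
  S = [[5.2, 5.55],
 [5.55, 8.7]].

Step 3 — invert S. det(S) = 5.2·8.7 - (5.55)² = 14.4375.
  S^{-1} = (1/det) · [[d, -b], [-b, a]] = [[0.6026, -0.3844],
 [-0.3844, 0.3602]].

Step 4 — quadratic form (x̄ - mu_0)^T · S^{-1} · (x̄ - mu_0):
  S^{-1} · (x̄ - mu_0) = (2.213, -1.3887),
  (x̄ - mu_0)^T · [...] = (3.8)·(2.213) + (0.2)·(-1.3887) = 8.1316.

Step 5 — scale by n: T² = 5 · 8.1316 = 40.658.

T² ≈ 40.658


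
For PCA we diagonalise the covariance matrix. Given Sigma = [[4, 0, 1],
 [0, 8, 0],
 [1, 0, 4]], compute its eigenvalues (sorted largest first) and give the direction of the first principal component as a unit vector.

Step 1 — characteristic polynomial p(λ) = det(λI - Sigma) = λ³ - tr·λ² + c_1·λ - det, where tr = trace, c_1 = sum of the principal 2×2 minors, det = det(Sigma):
  tr = 4 + 8 + 4 = 16,
  c_1 = (4·8 - (0)²) + (4·4 - (1)²) + (8·4 - (0)²) = 32 + 15 + 32 = 79,
  det = 4·(8·4 - (0)²) - (0)·((0)·4 - (0)·(1)) + (1)·((0)·(0) - 8·(1)) = 4·(32) - (0)·(0) + (1)·(-8) = 120.
  So p(λ) = λ³ - 16λ² + 79λ - 120.
Step 2 — look for an integer root (rational root theorem: any rational root is an integer divisor of 120). Testing λ = 3:
  p(3) = 27 - 144 + 237 - 120 = 0  ✓
  Dividing out (λ - 3): p(λ) = (λ - 3)(λ² - 13λ + 40).
Step 3 — remaining eigenvalues from the quadratic λ² - 13λ + 40 = 0:
  Δ = 13² - 4·40 = 169 - 160 = 9,  λ = (13 ± √9)/2 = (13 ± 3)/2 = 8 or 5.
  Sorted: λ_1 = 8,  λ_2 = 5,  λ_3 = 3  (check: sum = 16 = tr ✓).

Step 4 — unit eigenvector for λ_1 = 8: v spans the null space of (Sigma - λ_1 I), whose rows are
  r_1 = (-4, 0, 1),  r_2 = (0, 0, 0),  r_3 = (1, 0, -4).
  v is orthogonal to every row, so take v ∝ r_1 × r_3 = ((0)·(-4) - (1)·(0), (1)·(1) - (-4)·(-4), (-4)·(0) - (0)·(1)) = (0, -15, 0).
  Rescale (divide by 15; multiply by -1 so the first nonzero entry is positive): u = (0, 1, 0).
  ||u|| = √((0)² + (1)² + (0)²) = √(1) = 1,  v_1 = u/||u|| ≈ (0, 1, 0) (||v_1|| = 1).

λ_1 = 8,  λ_2 = 5,  λ_3 = 3;  v_1 ≈ (0, 1, 0)


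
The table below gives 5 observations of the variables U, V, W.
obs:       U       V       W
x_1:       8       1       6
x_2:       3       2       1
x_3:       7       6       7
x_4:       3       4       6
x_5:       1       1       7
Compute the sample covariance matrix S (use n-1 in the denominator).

Step 1 — column means:
  mean(U) = (8 + 3 + 7 + 3 + 1) / 5 = 22/5 = 4.4
  mean(V) = (1 + 2 + 6 + 4 + 1) / 5 = 14/5 = 2.8
  mean(W) = (6 + 1 + 7 + 6 + 7) / 5 = 27/5 = 5.4

Step 2 — sample covariance S[i,j] = (1/(n-1)) · Σ_k (x_{k,i} - mean_i) · (x_{k,j} - mean_j), with n-1 = 4.
  S[U,U] = ((3.6)·(3.6) + (-1.4)·(-1.4) + (2.6)·(2.6) + (-1.4)·(-1.4) + (-3.4)·(-3.4)) / 4 = 35.2/4 = 8.8
  S[U,V] = ((3.6)·(-1.8) + (-1.4)·(-0.8) + (2.6)·(3.2) + (-1.4)·(1.2) + (-3.4)·(-1.8)) / 4 = 7.4/4 = 1.85
  S[U,W] = ((3.6)·(0.6) + (-1.4)·(-4.4) + (2.6)·(1.6) + (-1.4)·(0.6) + (-3.4)·(1.6)) / 4 = 6.2/4 = 1.55
  S[V,V] = ((-1.8)·(-1.8) + (-0.8)·(-0.8) + (3.2)·(3.2) + (1.2)·(1.2) + (-1.8)·(-1.8)) / 4 = 18.8/4 = 4.7
  S[V,W] = ((-1.8)·(0.6) + (-0.8)·(-4.4) + (3.2)·(1.6) + (1.2)·(0.6) + (-1.8)·(1.6)) / 4 = 5.4/4 = 1.35
  S[W,W] = ((0.6)·(0.6) + (-4.4)·(-4.4) + (1.6)·(1.6) + (0.6)·(0.6) + (1.6)·(1.6)) / 4 = 25.2/4 = 6.3

S is symmetric (S[j,i] = S[i,j]). Assembling:

S = [[8.8, 1.85, 1.55],
 [1.85, 4.7, 1.35],
 [1.55, 1.35, 6.3]]


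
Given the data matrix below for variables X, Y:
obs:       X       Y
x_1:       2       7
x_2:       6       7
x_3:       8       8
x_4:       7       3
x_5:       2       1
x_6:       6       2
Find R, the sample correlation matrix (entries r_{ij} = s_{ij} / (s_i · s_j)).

Step 1 — column means:
  mean(X) = (2 + 6 + 8 + 7 + 2 + 6) / 6 = 31/6 = 5.1667
  mean(Y) = (7 + 7 + 8 + 3 + 1 + 2) / 6 = 28/6 = 4.6667

Step 2 — sample variances and covariances s[i,j] = (1/(n-1)) · Σ_k (x_{k,i} - mean_i) · (x_{k,j} - mean_j), with n-1 = 5:
  s[X,X] = ((-3.1667)·(-3.1667) + (0.8333)·(0.8333) + (2.8333)·(2.8333) + (1.8333)·(1.8333) + (-3.1667)·(-3.1667) + (0.8333)·(0.8333)) / 5 = 32.8333/5 = 6.5667
  s[X,Y] = ((-3.1667)·(2.3333) + (0.8333)·(2.3333) + (2.8333)·(3.3333) + (1.8333)·(-1.6667) + (-3.1667)·(-3.6667) + (0.8333)·(-2.6667)) / 5 = 10.3333/5 = 2.0667
  s[Y,Y] = ((2.3333)·(2.3333) + (2.3333)·(2.3333) + (3.3333)·(3.3333) + (-1.6667)·(-1.6667) + (-3.6667)·(-3.6667) + (-2.6667)·(-2.6667)) / 5 = 45.3333/5 = 9.0667
  Sample standard deviations s_i = √(s[i,i]):
  s(X) = √(6.5667) = 2.5626
  s(Y) = √(9.0667) = 3.0111

Step 3 — r_{ij} = s_{ij} / (s_i · s_j):
  r[X,X] = 1 (diagonal).
  r[X,Y] = 2.0667 / (2.5626 · 3.0111) = 2.0667 / 7.7161 = 0.2678
  r[Y,Y] = 1 (diagonal).

R is symmetric with unit diagonal. Assembling:

R = [[1, 0.2678],
 [0.2678, 1]]


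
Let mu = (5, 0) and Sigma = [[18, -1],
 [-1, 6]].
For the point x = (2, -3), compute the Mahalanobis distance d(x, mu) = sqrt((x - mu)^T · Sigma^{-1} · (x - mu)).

Step 1 — centre the observation: (x - mu) = (-3, -3).

Step 2 — invert Sigma. det(Sigma) = 18·6 - (-1)² = 107.
  Sigma^{-1} = (1/det) · [[d, -b], [-b, a]] = [[0.0561, 0.0093],
 [0.0093, 0.1682]].

Step 3 — form the quadratic (x - mu)^T · Sigma^{-1} · (x - mu):
  Sigma^{-1} · (x - mu) = (-0.1963, -0.5327).
  (x - mu)^T · [Sigma^{-1} · (x - mu)] = (-3)·(-0.1963) + (-3)·(-0.5327) = 2.1869.

Step 4 — take square root: d = √(2.1869) ≈ 1.4788.

d(x, mu) = √(2.1869) ≈ 1.4788


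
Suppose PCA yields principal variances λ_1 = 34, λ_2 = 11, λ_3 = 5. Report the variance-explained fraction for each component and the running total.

Step 1 — total variance = trace(Sigma) = Σ λ_i = 34 + 11 + 5 = 50.

Step 2 — fraction explained by component i = λ_i / Σ λ:
  PC1: 34/50 = 0.68
  PC2: 11/50 = 0.22
  PC3: 5/50 = 0.1

Step 3 — cumulative fraction after k components = (λ_1 + ... + λ_k) / Σ λ:
  k = 1: 34/50 = 0.68
  k = 2: (34 + 11)/50 = 45/50 = 0.9
  k = 3: (34 + 11 + 5)/50 = 50/50 = 1

Summary (fraction, with percent):

explained: PC1 0.68 (68%), PC2 0.22 (22%), PC3 0.1 (10%);  cumulative: 0.68, 0.9, 1


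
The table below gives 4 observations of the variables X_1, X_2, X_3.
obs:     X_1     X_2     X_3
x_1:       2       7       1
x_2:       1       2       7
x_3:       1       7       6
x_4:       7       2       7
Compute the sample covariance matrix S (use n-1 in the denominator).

Step 1 — column means:
  mean(X_1) = (2 + 1 + 1 + 7) / 4 = 11/4 = 2.75
  mean(X_2) = (7 + 2 + 7 + 2) / 4 = 18/4 = 4.5
  mean(X_3) = (1 + 7 + 6 + 7) / 4 = 21/4 = 5.25

Step 2 — sample covariance S[i,j] = (1/(n-1)) · Σ_k (x_{k,i} - mean_i) · (x_{k,j} - mean_j), with n-1 = 3.
  S[X_1,X_1] = ((-0.75)·(-0.75) + (-1.75)·(-1.75) + (-1.75)·(-1.75) + (4.25)·(4.25)) / 3 = 24.75/3 = 8.25
  S[X_1,X_2] = ((-0.75)·(2.5) + (-1.75)·(-2.5) + (-1.75)·(2.5) + (4.25)·(-2.5)) / 3 = -12.5/3 = -4.1667
  S[X_1,X_3] = ((-0.75)·(-4.25) + (-1.75)·(1.75) + (-1.75)·(0.75) + (4.25)·(1.75)) / 3 = 6.25/3 = 2.0833
  S[X_2,X_2] = ((2.5)·(2.5) + (-2.5)·(-2.5) + (2.5)·(2.5) + (-2.5)·(-2.5)) / 3 = 25/3 = 8.3333
  S[X_2,X_3] = ((2.5)·(-4.25) + (-2.5)·(1.75) + (2.5)·(0.75) + (-2.5)·(1.75)) / 3 = -17.5/3 = -5.8333
  S[X_3,X_3] = ((-4.25)·(-4.25) + (1.75)·(1.75) + (0.75)·(0.75) + (1.75)·(1.75)) / 3 = 24.75/3 = 8.25

S is symmetric (S[j,i] = S[i,j]). Assembling:

S = [[8.25, -4.1667, 2.0833],
 [-4.1667, 8.3333, -5.8333],
 [2.0833, -5.8333, 8.25]]


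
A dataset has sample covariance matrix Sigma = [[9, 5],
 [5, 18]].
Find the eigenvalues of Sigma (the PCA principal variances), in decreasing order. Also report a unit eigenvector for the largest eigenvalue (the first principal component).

Step 1 — characteristic polynomial of 2×2 Sigma:
  det(Sigma - λI) = λ² - trace · λ + det = 0.
  trace = 9 + 18 = 27, det = 9·18 - (5)² = 137.
Step 2 — discriminant:
  Δ = trace² - 4·det = 729 - 548 = 181.
Step 3 — eigenvalues:
  λ = (trace ± √Δ)/2 = (27 ± 13.4536)/2,
  λ_1 = 20.2268,  λ_2 = 6.7732.

Step 4 — unit eigenvector for λ_1: solve (Sigma - λ_1 I)v = 0. First row:
  (9 - 20.2268)·v_x + (5)·v_y = 0, i.e. (-11.2268)·v_x + (5)·v_y = 0,
  so v ∝ (b, λ_1 - a) = (5, 11.2268) = u.
  ||u|| = √((5)² + (11.2268)²) = √(151.0413) ≈ 12.2899,
  v_1 = u/||u|| ≈ (0.4068, 0.9135) (||v_1|| = 1).

λ_1 = 20.2268,  λ_2 = 6.7732;  v_1 ≈ (0.4068, 0.9135)


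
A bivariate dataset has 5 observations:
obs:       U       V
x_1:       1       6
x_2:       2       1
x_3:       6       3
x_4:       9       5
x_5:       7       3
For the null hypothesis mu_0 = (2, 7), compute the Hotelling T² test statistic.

Step 1 — sample mean vector:
  mean(U) = (1 + 2 + 6 + 9 + 7) / 5 = 25/5 = 5
  mean(V) = (6 + 1 + 3 + 5 + 3) / 5 = 18/5 = 3.6
  x̄ = (5, 3.6),  deviation x̄ - mu_0 = (5, 3.6) - (2, 7) = (3, -3.4).

Step 2 — sample covariance matrix, S[i,j] = (1/(n-1)) · Σ_k (x_{k,i} - mean_i) · (x_{k,j} - mean_j), divisor n-1 = 4:
  S[U,U] = ((-4)·(-4) + (-3)·(-3) + (1)·(1) + (4)·(4) + (2)·(2)) / 4 = 46/4 = 11.5
  S[U,V] = ((-4)·(2.4) + (-3)·(-2.6) + (1)·(-0.6) + (4)·(1.4) + (2)·(-0.6)) / 4 = 2/4 = 0.5
  S[V,V] = ((2.4)·(2.4) + (-2.6)·(-2.6) + (-0.6)·(-0.6) + (1.4)·(1.4) + (-0.6)·(-0.6)) / 4 = 15.2/4 = 3.8
  S = [[11.5, 0.5],
 [0.5, 3.8]].

Step 3 — invert S. det(S) = 11.5·3.8 - (0.5)² = 43.45.
  S^{-1} = (1/det) · [[d, -b], [-b, a]] = [[0.0875, -0.0115],
 [-0.0115, 0.2647]].

Step 4 — quadratic form (x̄ - mu_0)^T · S^{-1} · (x̄ - mu_0):
  S^{-1} · (x̄ - mu_0) = (0.3015, -0.9344),
  (x̄ - mu_0)^T · [...] = (3)·(0.3015) + (-3.4)·(-0.9344) = 4.0815.

Step 5 — scale by n: T² = 5 · 4.0815 = 20.4074.

T² ≈ 20.4074


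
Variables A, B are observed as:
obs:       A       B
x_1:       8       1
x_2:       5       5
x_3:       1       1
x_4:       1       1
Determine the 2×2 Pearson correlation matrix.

Step 1 — column means:
  mean(A) = (8 + 5 + 1 + 1) / 4 = 15/4 = 3.75
  mean(B) = (1 + 5 + 1 + 1) / 4 = 8/4 = 2

Step 2 — sample variances and covariances s[i,j] = (1/(n-1)) · Σ_k (x_{k,i} - mean_i) · (x_{k,j} - mean_j), with n-1 = 3:
  s[A,A] = ((4.25)·(4.25) + (1.25)·(1.25) + (-2.75)·(-2.75) + (-2.75)·(-2.75)) / 3 = 34.75/3 = 11.5833
  s[A,B] = ((4.25)·(-1) + (1.25)·(3) + (-2.75)·(-1) + (-2.75)·(-1)) / 3 = 5/3 = 1.6667
  s[B,B] = ((-1)·(-1) + (3)·(3) + (-1)·(-1) + (-1)·(-1)) / 3 = 12/3 = 4
  Sample standard deviations s_i = √(s[i,i]):
  s(A) = √(11.5833) = 3.4034
  s(B) = √(4) = 2

Step 3 — r_{ij} = s_{ij} / (s_i · s_j):
  r[A,A] = 1 (diagonal).
  r[A,B] = 1.6667 / (3.4034 · 2) = 1.6667 / 6.8069 = 0.2449
  r[B,B] = 1 (diagonal).

R is symmetric with unit diagonal. Assembling:

R = [[1, 0.2449],
 [0.2449, 1]]


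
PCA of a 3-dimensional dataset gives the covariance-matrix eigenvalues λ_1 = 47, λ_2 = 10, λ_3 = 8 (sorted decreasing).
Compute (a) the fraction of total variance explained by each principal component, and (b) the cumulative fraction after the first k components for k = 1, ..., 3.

Step 1 — total variance = trace(Sigma) = Σ λ_i = 47 + 10 + 8 = 65.

Step 2 — fraction explained by component i = λ_i / Σ λ:
  PC1: 47/65 = 0.7231
  PC2: 10/65 = 0.1538
  PC3: 8/65 = 0.1231

Step 3 — cumulative fraction after k components = (λ_1 + ... + λ_k) / Σ λ:
  k = 1: 47/65 = 0.7231
  k = 2: (47 + 10)/65 = 57/65 = 0.8769
  k = 3: (47 + 10 + 8)/65 = 65/65 = 1

Summary (fraction, with percent):

explained: PC1 0.7231 (72.31%), PC2 0.1538 (15.38%), PC3 0.1231 (12.31%);  cumulative: 0.7231, 0.8769, 1


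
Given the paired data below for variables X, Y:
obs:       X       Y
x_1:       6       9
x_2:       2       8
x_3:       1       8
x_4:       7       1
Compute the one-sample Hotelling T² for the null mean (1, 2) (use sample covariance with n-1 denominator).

Step 1 — sample mean vector:
  mean(X) = (6 + 2 + 1 + 7) / 4 = 16/4 = 4
  mean(Y) = (9 + 8 + 8 + 1) / 4 = 26/4 = 6.5
  x̄ = (4, 6.5),  deviation x̄ - mu_0 = (4, 6.5) - (1, 2) = (3, 4.5).

Step 2 — sample covariance matrix, S[i,j] = (1/(n-1)) · Σ_k (x_{k,i} - mean_i) · (x_{k,j} - mean_j), divisor n-1 = 3:
  S[X,X] = ((2)·(2) + (-2)·(-2) + (-3)·(-3) + (3)·(3)) / 3 = 26/3 = 8.6667
  S[X,Y] = ((2)·(2.5) + (-2)·(1.5) + (-3)·(1.5) + (3)·(-5.5)) / 3 = -19/3 = -6.3333
  S[Y,Y] = ((2.5)·(2.5) + (1.5)·(1.5) + (1.5)·(1.5) + (-5.5)·(-5.5)) / 3 = 41/3 = 13.6667
  S = [[8.6667, -6.3333],
 [-6.3333, 13.6667]].

Step 3 — invert S. det(S) = 8.6667·13.6667 - (-6.3333)² = 78.3333.
  S^{-1} = (1/det) · [[d, -b], [-b, a]] = [[0.1745, 0.0809],
 [0.0809, 0.1106]].

Step 4 — quadratic form (x̄ - mu_0)^T · S^{-1} · (x̄ - mu_0):
  S^{-1} · (x̄ - mu_0) = (0.8872, 0.7404),
  (x̄ - mu_0)^T · [...] = (3)·(0.8872) + (4.5)·(0.7404) = 5.9936.

Step 5 — scale by n: T² = 4 · 5.9936 = 23.9745.

T² ≈ 23.9745


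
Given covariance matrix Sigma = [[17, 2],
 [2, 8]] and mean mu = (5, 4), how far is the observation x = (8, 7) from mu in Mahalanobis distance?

Step 1 — centre the observation: (x - mu) = (3, 3).

Step 2 — invert Sigma. det(Sigma) = 17·8 - (2)² = 132.
  Sigma^{-1} = (1/det) · [[d, -b], [-b, a]] = [[0.0606, -0.0152],
 [-0.0152, 0.1288]].

Step 3 — form the quadratic (x - mu)^T · Sigma^{-1} · (x - mu):
  Sigma^{-1} · (x - mu) = (0.1364, 0.3409).
  (x - mu)^T · [Sigma^{-1} · (x - mu)] = (3)·(0.1364) + (3)·(0.3409) = 1.4318.

Step 4 — take square root: d = √(1.4318) ≈ 1.1966.

d(x, mu) = √(1.4318) ≈ 1.1966


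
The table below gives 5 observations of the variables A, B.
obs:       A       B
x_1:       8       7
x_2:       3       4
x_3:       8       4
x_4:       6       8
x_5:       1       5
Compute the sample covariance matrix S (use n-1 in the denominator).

Step 1 — column means:
  mean(A) = (8 + 3 + 8 + 6 + 1) / 5 = 26/5 = 5.2
  mean(B) = (7 + 4 + 4 + 8 + 5) / 5 = 28/5 = 5.6

Step 2 — sample covariance S[i,j] = (1/(n-1)) · Σ_k (x_{k,i} - mean_i) · (x_{k,j} - mean_j), with n-1 = 4.
  S[A,A] = ((2.8)·(2.8) + (-2.2)·(-2.2) + (2.8)·(2.8) + (0.8)·(0.8) + (-4.2)·(-4.2)) / 4 = 38.8/4 = 9.7
  S[A,B] = ((2.8)·(1.4) + (-2.2)·(-1.6) + (2.8)·(-1.6) + (0.8)·(2.4) + (-4.2)·(-0.6)) / 4 = 7.4/4 = 1.85
  S[B,B] = ((1.4)·(1.4) + (-1.6)·(-1.6) + (-1.6)·(-1.6) + (2.4)·(2.4) + (-0.6)·(-0.6)) / 4 = 13.2/4 = 3.3

S is symmetric (S[j,i] = S[i,j]). Assembling:

S = [[9.7, 1.85],
 [1.85, 3.3]]


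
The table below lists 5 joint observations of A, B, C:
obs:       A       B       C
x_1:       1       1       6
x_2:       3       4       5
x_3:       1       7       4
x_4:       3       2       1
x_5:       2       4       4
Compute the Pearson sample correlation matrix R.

Step 1 — column means:
  mean(A) = (1 + 3 + 1 + 3 + 2) / 5 = 10/5 = 2
  mean(B) = (1 + 4 + 7 + 2 + 4) / 5 = 18/5 = 3.6
  mean(C) = (6 + 5 + 4 + 1 + 4) / 5 = 20/5 = 4

Step 2 — sample variances and covariances s[i,j] = (1/(n-1)) · Σ_k (x_{k,i} - mean_i) · (x_{k,j} - mean_j), with n-1 = 4:
  s[A,A] = ((-1)·(-1) + (1)·(1) + (-1)·(-1) + (1)·(1) + (0)·(0)) / 4 = 4/4 = 1
  s[A,B] = ((-1)·(-2.6) + (1)·(0.4) + (-1)·(3.4) + (1)·(-1.6) + (0)·(0.4)) / 4 = -2/4 = -0.5
  s[A,C] = ((-1)·(2) + (1)·(1) + (-1)·(0) + (1)·(-3) + (0)·(0)) / 4 = -4/4 = -1
  s[B,B] = ((-2.6)·(-2.6) + (0.4)·(0.4) + (3.4)·(3.4) + (-1.6)·(-1.6) + (0.4)·(0.4)) / 4 = 21.2/4 = 5.3
  s[B,C] = ((-2.6)·(2) + (0.4)·(1) + (3.4)·(0) + (-1.6)·(-3) + (0.4)·(0)) / 4 = 0/4 = 0
  s[C,C] = ((2)·(2) + (1)·(1) + (0)·(0) + (-3)·(-3) + (0)·(0)) / 4 = 14/4 = 3.5
  Sample standard deviations s_i = √(s[i,i]):
  s(A) = √(1) = 1
  s(B) = √(5.3) = 2.3022
  s(C) = √(3.5) = 1.8708

Step 3 — r_{ij} = s_{ij} / (s_i · s_j):
  r[A,A] = 1 (diagonal).
  r[A,B] = -0.5 / (1 · 2.3022) = -0.5 / 2.3022 = -0.2172
  r[A,C] = -1 / (1 · 1.8708) = -1 / 1.8708 = -0.5345
  r[B,B] = 1 (diagonal).
  r[B,C] = 0 / (2.3022 · 1.8708) = 0 / 4.307 = 0
  r[C,C] = 1 (diagonal).

R is symmetric with unit diagonal. Assembling:

R = [[1, -0.2172, -0.5345],
 [-0.2172, 1, 0],
 [-0.5345, 0, 1]]


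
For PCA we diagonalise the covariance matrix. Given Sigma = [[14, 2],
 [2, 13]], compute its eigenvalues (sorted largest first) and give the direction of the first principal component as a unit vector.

Step 1 — characteristic polynomial of 2×2 Sigma:
  det(Sigma - λI) = λ² - trace · λ + det = 0.
  trace = 14 + 13 = 27, det = 14·13 - (2)² = 178.
Step 2 — discriminant:
  Δ = trace² - 4·det = 729 - 712 = 17.
Step 3 — eigenvalues:
  λ = (trace ± √Δ)/2 = (27 ± 4.1231)/2,
  λ_1 = 15.5616,  λ_2 = 11.4384.

Step 4 — unit eigenvector for λ_1: solve (Sigma - λ_1 I)v = 0. First row:
  (14 - 15.5616)·v_x + (2)·v_y = 0, i.e. (-1.5616)·v_x + (2)·v_y = 0,
  so v ∝ (b, λ_1 - a) = (2, 1.5616) = u.
  ||u|| = √((2)² + (1.5616)²) = √(6.4384) ≈ 2.5374,
  v_1 = u/||u|| ≈ (0.7882, 0.6154) (||v_1|| = 1).

λ_1 = 15.5616,  λ_2 = 11.4384;  v_1 ≈ (0.7882, 0.6154)


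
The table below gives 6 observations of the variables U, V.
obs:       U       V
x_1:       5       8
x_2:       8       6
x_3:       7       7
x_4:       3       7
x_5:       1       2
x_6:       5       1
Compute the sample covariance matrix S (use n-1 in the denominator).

Step 1 — column means:
  mean(U) = (5 + 8 + 7 + 3 + 1 + 5) / 6 = 29/6 = 4.8333
  mean(V) = (8 + 6 + 7 + 7 + 2 + 1) / 6 = 31/6 = 5.1667

Step 2 — sample covariance S[i,j] = (1/(n-1)) · Σ_k (x_{k,i} - mean_i) · (x_{k,j} - mean_j), with n-1 = 5.
  S[U,U] = ((0.1667)·(0.1667) + (3.1667)·(3.1667) + (2.1667)·(2.1667) + (-1.8333)·(-1.8333) + (-3.8333)·(-3.8333) + (0.1667)·(0.1667)) / 5 = 32.8333/5 = 6.5667
  S[U,V] = ((0.1667)·(2.8333) + (3.1667)·(0.8333) + (2.1667)·(1.8333) + (-1.8333)·(1.8333) + (-3.8333)·(-3.1667) + (0.1667)·(-4.1667)) / 5 = 15.1667/5 = 3.0333
  S[V,V] = ((2.8333)·(2.8333) + (0.8333)·(0.8333) + (1.8333)·(1.8333) + (1.8333)·(1.8333) + (-3.1667)·(-3.1667) + (-4.1667)·(-4.1667)) / 5 = 42.8333/5 = 8.5667

S is symmetric (S[j,i] = S[i,j]). Assembling:

S = [[6.5667, 3.0333],
 [3.0333, 8.5667]]


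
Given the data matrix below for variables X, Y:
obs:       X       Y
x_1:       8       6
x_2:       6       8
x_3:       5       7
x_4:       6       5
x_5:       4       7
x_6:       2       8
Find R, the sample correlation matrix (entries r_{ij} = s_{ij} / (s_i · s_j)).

Step 1 — column means:
  mean(X) = (8 + 6 + 5 + 6 + 4 + 2) / 6 = 31/6 = 5.1667
  mean(Y) = (6 + 8 + 7 + 5 + 7 + 8) / 6 = 41/6 = 6.8333

Step 2 — sample variances and covariances s[i,j] = (1/(n-1)) · Σ_k (x_{k,i} - mean_i) · (x_{k,j} - mean_j), with n-1 = 5:
  s[X,X] = ((2.8333)·(2.8333) + (0.8333)·(0.8333) + (-0.1667)·(-0.1667) + (0.8333)·(0.8333) + (-1.1667)·(-1.1667) + (-3.1667)·(-3.1667)) / 5 = 20.8333/5 = 4.1667
  s[X,Y] = ((2.8333)·(-0.8333) + (0.8333)·(1.1667) + (-0.1667)·(0.1667) + (0.8333)·(-1.8333) + (-1.1667)·(0.1667) + (-3.1667)·(1.1667)) / 5 = -6.8333/5 = -1.3667
  s[Y,Y] = ((-0.8333)·(-0.8333) + (1.1667)·(1.1667) + (0.1667)·(0.1667) + (-1.8333)·(-1.8333) + (0.1667)·(0.1667) + (1.1667)·(1.1667)) / 5 = 6.8333/5 = 1.3667
  Sample standard deviations s_i = √(s[i,i]):
  s(X) = √(4.1667) = 2.0412
  s(Y) = √(1.3667) = 1.169

Step 3 — r_{ij} = s_{ij} / (s_i · s_j):
  r[X,X] = 1 (diagonal).
  r[X,Y] = -1.3667 / (2.0412 · 1.169) = -1.3667 / 2.3863 = -0.5727
  r[Y,Y] = 1 (diagonal).

R is symmetric with unit diagonal. Assembling:

R = [[1, -0.5727],
 [-0.5727, 1]]
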